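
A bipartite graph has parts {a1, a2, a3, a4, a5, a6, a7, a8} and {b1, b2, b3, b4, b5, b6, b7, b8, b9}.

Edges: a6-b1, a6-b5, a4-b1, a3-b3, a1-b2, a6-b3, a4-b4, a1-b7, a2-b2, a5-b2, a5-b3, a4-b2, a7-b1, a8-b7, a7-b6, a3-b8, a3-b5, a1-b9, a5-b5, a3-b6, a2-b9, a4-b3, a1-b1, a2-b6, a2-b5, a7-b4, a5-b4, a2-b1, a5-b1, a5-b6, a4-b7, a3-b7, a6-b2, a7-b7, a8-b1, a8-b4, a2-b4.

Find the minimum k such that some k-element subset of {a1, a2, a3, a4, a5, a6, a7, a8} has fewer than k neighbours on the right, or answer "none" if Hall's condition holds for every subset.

none

A matching saturating every left vertex exists, for instance a1→b9, a2→b1, a3→b5, a4→b2, a5→b6, a6→b3, a7→b4, a8→b7.
By Hall's marriage theorem, this means |N(S)| ≥ |S| for every subset S, so no violating subset exists.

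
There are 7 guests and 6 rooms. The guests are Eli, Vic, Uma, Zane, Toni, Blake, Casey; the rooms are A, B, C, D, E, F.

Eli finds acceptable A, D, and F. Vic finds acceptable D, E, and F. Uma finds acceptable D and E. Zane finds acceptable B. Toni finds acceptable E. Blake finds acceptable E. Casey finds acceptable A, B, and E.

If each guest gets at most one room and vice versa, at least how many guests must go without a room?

2

One maximum matching: Eli–A, Vic–F, Uma–D, Zane–B, Toni–E.
The set {Eli, Vic, Uma, Zane, Toni, Blake, Casey} has only 5 neighbours ({A, B, D, E, F}), so by Hall's theorem at most 5 of the 7 guests can be matched.
That matches 5 of the 7, leaving 2 unmatched; no matching can do better.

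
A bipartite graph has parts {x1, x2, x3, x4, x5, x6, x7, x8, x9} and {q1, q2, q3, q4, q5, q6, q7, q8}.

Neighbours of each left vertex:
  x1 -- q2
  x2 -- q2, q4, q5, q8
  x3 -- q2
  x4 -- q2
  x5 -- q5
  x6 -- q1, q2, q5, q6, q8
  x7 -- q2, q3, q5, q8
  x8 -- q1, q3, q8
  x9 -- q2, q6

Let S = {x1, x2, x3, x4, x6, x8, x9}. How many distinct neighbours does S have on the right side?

The union of neighbours of {x1, x2, x3, x4, x6, x8, x9} is {q1, q2, q3, q4, q5, q6, q8}, which has 7 elements.
Since |N(S)| = 7 ≥ |S| = 7, Hall's condition holds for this subset.

7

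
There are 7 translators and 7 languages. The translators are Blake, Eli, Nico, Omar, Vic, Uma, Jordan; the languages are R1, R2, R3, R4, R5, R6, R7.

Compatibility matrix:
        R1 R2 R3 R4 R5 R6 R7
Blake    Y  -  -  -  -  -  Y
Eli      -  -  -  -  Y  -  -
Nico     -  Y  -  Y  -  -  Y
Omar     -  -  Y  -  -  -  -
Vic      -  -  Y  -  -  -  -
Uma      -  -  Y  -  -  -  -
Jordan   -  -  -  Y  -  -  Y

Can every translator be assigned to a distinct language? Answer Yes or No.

The set {Omar, Vic, Uma} has only 1 neighbour ({R3}), so by Hall's theorem at most 5 of the 7 translators can be matched.
Hence no matching covers every translator.

No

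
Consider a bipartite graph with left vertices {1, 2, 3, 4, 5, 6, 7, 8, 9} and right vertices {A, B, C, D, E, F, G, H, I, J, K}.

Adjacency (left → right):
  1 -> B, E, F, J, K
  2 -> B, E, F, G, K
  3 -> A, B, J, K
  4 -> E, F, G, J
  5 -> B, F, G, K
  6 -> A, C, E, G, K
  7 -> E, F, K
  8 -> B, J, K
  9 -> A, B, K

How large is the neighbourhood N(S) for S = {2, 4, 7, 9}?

The union of neighbours of {2, 4, 7, 9} is {A, B, E, F, G, J, K}, which has 7 elements.
Since |N(S)| = 7 ≥ |S| = 4, Hall's condition holds for this subset.

7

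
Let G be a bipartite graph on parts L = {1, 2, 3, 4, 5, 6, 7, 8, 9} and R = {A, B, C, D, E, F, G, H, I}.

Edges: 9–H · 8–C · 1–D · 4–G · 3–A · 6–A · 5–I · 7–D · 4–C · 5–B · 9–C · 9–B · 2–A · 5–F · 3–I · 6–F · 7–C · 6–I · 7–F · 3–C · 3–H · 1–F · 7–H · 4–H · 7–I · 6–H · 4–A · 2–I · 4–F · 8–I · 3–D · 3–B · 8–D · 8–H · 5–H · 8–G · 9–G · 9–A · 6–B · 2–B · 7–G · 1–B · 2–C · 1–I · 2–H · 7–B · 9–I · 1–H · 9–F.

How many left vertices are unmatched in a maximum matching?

One maximum matching: 1–B, 2–C, 3–D, 4–F, 5–I, 6–A, 7–H, 8–G.
The set {1, 2, 3, 4, 5, 6, 7, 8, 9} has only 8 neighbours ({A, B, C, D, F, G, H, I}), so by Hall's theorem at most 8 of the 9 left vertices can be matched.
That matches 8 of the 9, leaving 1 unmatched; no matching can do better.

1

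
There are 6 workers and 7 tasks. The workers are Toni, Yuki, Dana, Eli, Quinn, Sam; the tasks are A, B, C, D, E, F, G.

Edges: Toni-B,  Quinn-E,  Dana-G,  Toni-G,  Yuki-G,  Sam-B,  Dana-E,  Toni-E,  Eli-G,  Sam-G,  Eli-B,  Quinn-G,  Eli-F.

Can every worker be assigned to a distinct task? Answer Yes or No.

No

The set {Toni, Yuki, Dana, Quinn, Sam} has only 3 neighbours ({B, E, G}), so by Hall's theorem at most 4 of the 6 workers can be matched.
Hence no matching covers every worker.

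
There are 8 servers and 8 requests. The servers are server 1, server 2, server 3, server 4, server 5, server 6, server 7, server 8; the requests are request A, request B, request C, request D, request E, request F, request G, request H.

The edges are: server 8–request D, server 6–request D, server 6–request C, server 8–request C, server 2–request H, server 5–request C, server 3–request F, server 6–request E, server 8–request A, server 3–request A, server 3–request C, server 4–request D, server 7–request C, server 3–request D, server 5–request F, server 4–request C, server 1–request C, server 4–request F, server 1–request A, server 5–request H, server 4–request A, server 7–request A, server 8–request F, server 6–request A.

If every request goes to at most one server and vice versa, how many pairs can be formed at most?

One maximum matching: server 1→request A, server 2→request H, server 3→request D, server 4→request C, server 5→request F, server 6→request E.
The set {server 1, server 2, server 3, server 4, server 5, server 7, server 8} has only 5 neighbours ({request A, request C, request D, request F, request H}), so by Hall's theorem at most 6 of the 8 servers can be matched.

6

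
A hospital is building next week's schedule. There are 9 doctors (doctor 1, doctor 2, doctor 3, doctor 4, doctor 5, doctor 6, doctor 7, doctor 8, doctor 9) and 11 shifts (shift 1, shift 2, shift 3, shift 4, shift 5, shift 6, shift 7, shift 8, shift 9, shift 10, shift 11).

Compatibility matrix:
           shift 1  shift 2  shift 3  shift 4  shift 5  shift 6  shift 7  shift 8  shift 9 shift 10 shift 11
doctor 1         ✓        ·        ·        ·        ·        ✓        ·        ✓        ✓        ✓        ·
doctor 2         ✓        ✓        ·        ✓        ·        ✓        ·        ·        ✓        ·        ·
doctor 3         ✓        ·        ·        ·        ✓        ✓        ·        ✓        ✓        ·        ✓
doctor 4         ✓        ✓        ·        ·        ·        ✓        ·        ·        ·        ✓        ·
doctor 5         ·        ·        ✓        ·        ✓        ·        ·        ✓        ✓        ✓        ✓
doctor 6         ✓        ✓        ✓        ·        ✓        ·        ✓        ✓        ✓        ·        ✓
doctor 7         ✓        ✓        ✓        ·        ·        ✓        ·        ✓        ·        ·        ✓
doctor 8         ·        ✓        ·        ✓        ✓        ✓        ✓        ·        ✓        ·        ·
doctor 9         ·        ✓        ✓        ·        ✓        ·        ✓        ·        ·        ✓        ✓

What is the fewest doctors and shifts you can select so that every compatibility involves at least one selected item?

9

A maximum matching has 9 edges (e.g. doctor 1–shift 1, doctor 2–shift 4, doctor 3–shift 9, doctor 4–shift 2, doctor 5–shift 11, doctor 6–shift 8, doctor 7–shift 6, doctor 8–shift 7, doctor 9–shift 5).
By König's theorem the minimum vertex cover has the same size. One such cover is {doctor 1, doctor 2, doctor 3, doctor 4, doctor 5, doctor 6, doctor 7, doctor 8, doctor 9}.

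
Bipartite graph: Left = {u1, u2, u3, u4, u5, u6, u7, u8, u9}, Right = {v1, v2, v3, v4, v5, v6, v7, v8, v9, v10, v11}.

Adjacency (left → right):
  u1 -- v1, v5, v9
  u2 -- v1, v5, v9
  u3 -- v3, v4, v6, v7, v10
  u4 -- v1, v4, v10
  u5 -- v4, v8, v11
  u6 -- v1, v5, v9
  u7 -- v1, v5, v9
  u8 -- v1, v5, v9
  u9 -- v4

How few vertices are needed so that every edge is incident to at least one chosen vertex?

{u3, u4, u5, u9, v1, v5, v9} is a vertex cover of size 7: every edge has an endpoint in this set.
No smaller cover exists because u1–v5, u2–v9, u3–v3, u4–v10, u5–v11, u6–v1, u9–v4 is a matching of size 7, and a cover must include an endpoint of each of these disjoint edges (König's theorem).

7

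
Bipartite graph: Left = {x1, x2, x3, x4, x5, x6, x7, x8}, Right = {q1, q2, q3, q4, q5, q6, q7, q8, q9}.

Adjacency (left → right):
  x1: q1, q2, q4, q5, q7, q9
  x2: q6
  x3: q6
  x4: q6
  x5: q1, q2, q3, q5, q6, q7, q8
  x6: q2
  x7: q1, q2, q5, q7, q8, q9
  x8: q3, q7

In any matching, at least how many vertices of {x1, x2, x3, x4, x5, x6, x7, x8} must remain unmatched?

2

One maximum matching: x1→q4, x2→q6, x5→q1, x6→q2, x7→q9, x8→q7.
The set {x2, x3, x4} has only 1 neighbour ({q6}), so by Hall's theorem at most 6 of the 8 left vertices can be matched.
That matches 6 of the 8, leaving 2 unmatched; no matching can do better.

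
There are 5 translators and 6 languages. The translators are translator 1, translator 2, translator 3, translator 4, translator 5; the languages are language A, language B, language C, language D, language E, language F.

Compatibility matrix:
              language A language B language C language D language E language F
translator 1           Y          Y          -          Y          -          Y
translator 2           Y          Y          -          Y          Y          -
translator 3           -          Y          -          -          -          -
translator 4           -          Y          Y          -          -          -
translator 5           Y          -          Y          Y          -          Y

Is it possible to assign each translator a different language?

Yes

For example, pair translator 1-language F, translator 2-language A, translator 3-language B, translator 4-language C, translator 5-language D.
Every translator is matched, so this matching saturates all of them.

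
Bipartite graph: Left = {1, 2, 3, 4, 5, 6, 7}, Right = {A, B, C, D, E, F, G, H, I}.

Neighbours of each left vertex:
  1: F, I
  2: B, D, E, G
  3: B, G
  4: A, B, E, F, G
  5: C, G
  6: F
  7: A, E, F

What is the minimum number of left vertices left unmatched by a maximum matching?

One maximum matching: 1→I, 2→B, 3→G, 4→A, 5→C, 6→F, 7→E.
This saturates every left vertex, so 7 is the maximum.
That matches 7 of the 7, leaving 0 unmatched; no matching can do better.

0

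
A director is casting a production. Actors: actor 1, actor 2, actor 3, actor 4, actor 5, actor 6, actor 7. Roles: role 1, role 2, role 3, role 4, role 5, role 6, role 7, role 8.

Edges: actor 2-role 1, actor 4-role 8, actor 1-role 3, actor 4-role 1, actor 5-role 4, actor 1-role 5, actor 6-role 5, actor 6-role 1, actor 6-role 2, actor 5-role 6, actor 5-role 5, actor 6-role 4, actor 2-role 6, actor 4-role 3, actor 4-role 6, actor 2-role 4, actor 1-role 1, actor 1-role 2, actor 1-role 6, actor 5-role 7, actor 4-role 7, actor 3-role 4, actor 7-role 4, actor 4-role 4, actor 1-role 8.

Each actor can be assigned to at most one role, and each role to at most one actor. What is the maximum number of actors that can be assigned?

One maximum matching: actor 1-role 8, actor 2-role 6, actor 3-role 4, actor 4-role 1, actor 5-role 7, actor 6-role 5.
The set {actor 3, actor 7} has only 1 neighbour ({role 4}), so by Hall's theorem at most 6 of the 7 actors can be matched.

6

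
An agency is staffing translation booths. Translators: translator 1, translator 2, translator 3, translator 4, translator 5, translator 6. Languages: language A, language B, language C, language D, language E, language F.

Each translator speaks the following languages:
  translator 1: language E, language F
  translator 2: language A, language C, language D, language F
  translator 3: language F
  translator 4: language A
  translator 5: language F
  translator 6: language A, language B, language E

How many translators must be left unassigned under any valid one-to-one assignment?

1

A valid assignment of size 5: translator 1–language E, translator 2–language D, translator 3–language F, translator 4–language A, translator 6–language B.
The set {translator 3, translator 5} has only 1 neighbour ({language F}), so by Hall's theorem at most 5 of the 6 translators can be matched.
That matches 5 of the 6, leaving 1 unmatched; no matching can do better.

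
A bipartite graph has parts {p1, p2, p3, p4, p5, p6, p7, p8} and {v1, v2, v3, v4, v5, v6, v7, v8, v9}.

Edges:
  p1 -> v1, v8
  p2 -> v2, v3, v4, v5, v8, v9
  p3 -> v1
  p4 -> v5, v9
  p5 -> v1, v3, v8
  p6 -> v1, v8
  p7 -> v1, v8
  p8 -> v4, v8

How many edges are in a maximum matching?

6

One maximum matching: p1-v8, p2-v2, p3-v1, p4-v9, p5-v3, p8-v4.
The set {p1, p3, p6, p7} has only 2 neighbours ({v1, v8}), so by Hall's theorem at most 6 of the 8 left vertices can be matched.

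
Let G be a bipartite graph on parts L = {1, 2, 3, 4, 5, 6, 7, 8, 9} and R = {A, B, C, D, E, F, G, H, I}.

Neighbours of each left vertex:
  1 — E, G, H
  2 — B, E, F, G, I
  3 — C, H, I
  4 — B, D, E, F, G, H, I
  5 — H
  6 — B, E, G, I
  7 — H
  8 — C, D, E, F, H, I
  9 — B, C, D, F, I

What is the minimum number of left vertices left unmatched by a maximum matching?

For example, pair 1–E, 2–F, 3–C, 4–G, 5–H, 6–I, 8–D, 9–B.
The set {5, 7} has only 1 neighbour ({H}), so by Hall's theorem at most 8 of the 9 left vertices can be matched.
That matches 8 of the 9, leaving 1 unmatched; no matching can do better.

1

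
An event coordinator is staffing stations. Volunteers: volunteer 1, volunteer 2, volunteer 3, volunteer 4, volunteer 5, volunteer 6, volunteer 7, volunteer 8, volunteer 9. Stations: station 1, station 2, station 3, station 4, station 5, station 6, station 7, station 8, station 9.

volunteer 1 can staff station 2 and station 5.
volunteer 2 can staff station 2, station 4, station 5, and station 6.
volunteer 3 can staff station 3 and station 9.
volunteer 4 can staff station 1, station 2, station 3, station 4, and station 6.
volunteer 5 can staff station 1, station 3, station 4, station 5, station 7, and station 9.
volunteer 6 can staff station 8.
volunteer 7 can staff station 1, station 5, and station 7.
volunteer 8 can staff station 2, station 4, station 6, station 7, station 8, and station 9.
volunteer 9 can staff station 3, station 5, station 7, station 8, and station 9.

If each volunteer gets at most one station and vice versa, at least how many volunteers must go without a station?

0

One maximum matching: volunteer 1→station 5, volunteer 2→station 4, volunteer 3→station 9, volunteer 4→station 6, volunteer 5→station 3, volunteer 6→station 8, volunteer 7→station 1, volunteer 8→station 2, volunteer 9→station 7.
This saturates every volunteer, so 9 is the maximum.
That matches 9 of the 9, leaving 0 unmatched; no matching can do better.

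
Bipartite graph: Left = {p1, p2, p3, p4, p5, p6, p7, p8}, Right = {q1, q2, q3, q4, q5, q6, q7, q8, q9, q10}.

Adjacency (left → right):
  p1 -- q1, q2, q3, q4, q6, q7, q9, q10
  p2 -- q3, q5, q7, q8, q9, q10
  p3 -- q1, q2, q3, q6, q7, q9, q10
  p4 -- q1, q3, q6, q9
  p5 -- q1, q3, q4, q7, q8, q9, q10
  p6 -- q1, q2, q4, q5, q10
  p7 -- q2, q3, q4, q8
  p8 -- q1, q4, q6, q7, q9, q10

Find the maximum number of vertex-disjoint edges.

8

A valid assignment of size 8: p1-q4, p2-q7, p3-q6, p4-q3, p5-q1, p6-q2, p7-q8, p8-q9.
This saturates every left vertex, so 8 is the maximum.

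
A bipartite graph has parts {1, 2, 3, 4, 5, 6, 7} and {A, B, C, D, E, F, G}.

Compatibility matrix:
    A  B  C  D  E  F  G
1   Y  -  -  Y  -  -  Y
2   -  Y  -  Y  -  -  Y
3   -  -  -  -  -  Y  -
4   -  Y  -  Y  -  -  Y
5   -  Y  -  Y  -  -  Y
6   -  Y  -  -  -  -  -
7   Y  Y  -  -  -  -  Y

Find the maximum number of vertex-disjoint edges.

For example, pair 1-A, 2-D, 3-F, 4-G, 5-B.
The set {1, 2, 4, 5, 6, 7} has only 4 neighbours ({A, B, D, G}), so by Hall's theorem at most 5 of the 7 left vertices can be matched.

5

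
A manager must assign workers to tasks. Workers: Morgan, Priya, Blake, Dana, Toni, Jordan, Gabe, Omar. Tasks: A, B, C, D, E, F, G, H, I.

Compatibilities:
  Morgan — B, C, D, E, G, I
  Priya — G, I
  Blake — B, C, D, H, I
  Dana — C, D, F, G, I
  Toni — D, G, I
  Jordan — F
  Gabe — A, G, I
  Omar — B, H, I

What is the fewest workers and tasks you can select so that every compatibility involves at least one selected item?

{Morgan, Priya, Blake, Dana, Toni, Jordan, Gabe, Omar} is a vertex cover of size 8: every edge has an endpoint in this set.
No smaller cover exists because Morgan–E, Priya–G, Blake–H, Dana–C, Toni–D, Jordan–F, Gabe–I, Omar–B is a matching of size 8, and a cover must include an endpoint of each of these disjoint edges (König's theorem).

8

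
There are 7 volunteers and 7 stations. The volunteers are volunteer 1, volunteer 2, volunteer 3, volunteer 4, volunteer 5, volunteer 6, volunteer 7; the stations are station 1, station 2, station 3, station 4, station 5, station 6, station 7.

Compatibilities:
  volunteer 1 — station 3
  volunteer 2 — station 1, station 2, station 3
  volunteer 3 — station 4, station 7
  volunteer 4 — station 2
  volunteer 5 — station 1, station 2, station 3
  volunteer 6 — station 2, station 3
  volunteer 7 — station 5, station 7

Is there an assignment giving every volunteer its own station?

The set {volunteer 1, volunteer 2, volunteer 4, volunteer 5, volunteer 6} has only 3 neighbours ({station 1, station 2, station 3}), so by Hall's theorem at most 5 of the 7 volunteers can be matched.
Hence no matching covers every volunteer.

No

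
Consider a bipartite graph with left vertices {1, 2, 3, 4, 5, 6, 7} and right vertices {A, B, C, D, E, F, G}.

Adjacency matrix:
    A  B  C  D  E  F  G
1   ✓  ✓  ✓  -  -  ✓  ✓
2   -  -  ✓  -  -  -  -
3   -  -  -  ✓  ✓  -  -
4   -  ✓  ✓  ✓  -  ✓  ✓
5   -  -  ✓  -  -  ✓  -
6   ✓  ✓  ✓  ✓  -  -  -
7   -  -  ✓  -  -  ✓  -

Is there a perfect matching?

No

The set {2, 5, 7} has only 2 neighbours ({C, F}), so by Hall's theorem at most 6 of the 7 left vertices can be matched.
Hence no matching covers every left vertex.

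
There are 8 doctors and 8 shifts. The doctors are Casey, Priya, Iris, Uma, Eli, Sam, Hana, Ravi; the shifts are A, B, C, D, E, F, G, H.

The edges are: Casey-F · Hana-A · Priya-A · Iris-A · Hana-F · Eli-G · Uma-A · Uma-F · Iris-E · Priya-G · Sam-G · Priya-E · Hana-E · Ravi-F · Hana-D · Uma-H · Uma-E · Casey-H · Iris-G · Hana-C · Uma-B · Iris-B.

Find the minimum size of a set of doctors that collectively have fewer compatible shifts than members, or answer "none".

2

Take S = {Eli, Sam}. Its neighbourhood is {G}, so |N(S)| = 1 < |S| = 2.
No single vertex violates Hall's condition since each has at least one neighbour, so 2 is the minimum.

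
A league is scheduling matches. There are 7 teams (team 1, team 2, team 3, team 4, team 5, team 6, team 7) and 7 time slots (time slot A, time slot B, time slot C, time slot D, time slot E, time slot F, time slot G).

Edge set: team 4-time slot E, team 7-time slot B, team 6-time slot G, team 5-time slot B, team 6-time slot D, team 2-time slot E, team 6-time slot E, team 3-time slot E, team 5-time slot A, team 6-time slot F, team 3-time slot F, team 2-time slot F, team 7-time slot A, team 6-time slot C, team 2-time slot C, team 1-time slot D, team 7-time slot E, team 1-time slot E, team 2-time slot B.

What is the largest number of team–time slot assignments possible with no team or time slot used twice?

One maximum matching: team 1–time slot D, team 2–time slot C, team 3–time slot F, team 4–time slot E, team 5–time slot A, team 6–time slot G, team 7–time slot B.
This saturates every team, so 7 is the maximum.

7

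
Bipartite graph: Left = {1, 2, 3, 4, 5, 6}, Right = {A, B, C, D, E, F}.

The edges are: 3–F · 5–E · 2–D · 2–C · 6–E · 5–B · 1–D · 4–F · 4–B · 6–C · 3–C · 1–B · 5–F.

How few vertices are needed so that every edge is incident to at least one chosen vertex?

5

A maximum matching has 5 edges (e.g. 1–D, 2–C, 3–F, 4–B, 5–E).
By König's theorem the minimum vertex cover has the same size. One such cover is {B, C, D, E, F}.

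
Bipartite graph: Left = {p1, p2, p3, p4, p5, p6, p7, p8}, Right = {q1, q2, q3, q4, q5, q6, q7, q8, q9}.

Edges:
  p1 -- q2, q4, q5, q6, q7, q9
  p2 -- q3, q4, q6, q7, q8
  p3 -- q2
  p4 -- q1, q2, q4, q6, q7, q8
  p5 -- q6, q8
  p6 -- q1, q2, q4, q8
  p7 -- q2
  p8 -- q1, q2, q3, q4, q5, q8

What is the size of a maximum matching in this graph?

One maximum matching: p1→q9, p2→q7, p3→q2, p4→q6, p5→q8, p6→q1, p8→q4.
The set {p3, p7} has only 1 neighbour ({q2}), so by Hall's theorem at most 7 of the 8 left vertices can be matched.

7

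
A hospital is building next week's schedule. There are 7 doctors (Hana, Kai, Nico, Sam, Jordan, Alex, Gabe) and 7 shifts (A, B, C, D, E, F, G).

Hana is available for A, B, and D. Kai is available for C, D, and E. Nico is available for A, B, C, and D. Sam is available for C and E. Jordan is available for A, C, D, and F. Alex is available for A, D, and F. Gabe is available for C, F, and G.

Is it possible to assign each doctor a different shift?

Yes

One maximum matching: Hana-B, Kai-D, Nico-A, Sam-E, Jordan-C, Alex-F, Gabe-G.
Every doctor is matched, so this is a perfect matching.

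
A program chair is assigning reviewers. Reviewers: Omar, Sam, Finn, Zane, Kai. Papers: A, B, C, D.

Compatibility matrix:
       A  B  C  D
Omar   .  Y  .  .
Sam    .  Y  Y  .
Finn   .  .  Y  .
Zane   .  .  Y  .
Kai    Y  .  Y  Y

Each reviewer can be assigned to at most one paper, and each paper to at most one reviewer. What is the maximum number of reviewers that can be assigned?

3

One maximum matching: Omar-B, Sam-C, Kai-D.
The set {Omar, Sam, Finn, Zane} has only 2 neighbours ({B, C}), so by Hall's theorem at most 3 of the 5 reviewers can be matched.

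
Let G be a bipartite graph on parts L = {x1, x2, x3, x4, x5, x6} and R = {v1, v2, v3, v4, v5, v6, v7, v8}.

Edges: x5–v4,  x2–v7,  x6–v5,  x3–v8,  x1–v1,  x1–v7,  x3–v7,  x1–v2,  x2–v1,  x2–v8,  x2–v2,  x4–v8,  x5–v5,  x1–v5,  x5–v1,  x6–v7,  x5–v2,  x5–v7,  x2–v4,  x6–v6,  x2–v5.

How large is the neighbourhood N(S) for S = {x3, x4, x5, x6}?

7

The union of neighbours of {x3, x4, x5, x6} is {v1, v2, v4, v5, v6, v7, v8}, which has 7 elements.
Since |N(S)| = 7 ≥ |S| = 4, Hall's condition holds for this subset.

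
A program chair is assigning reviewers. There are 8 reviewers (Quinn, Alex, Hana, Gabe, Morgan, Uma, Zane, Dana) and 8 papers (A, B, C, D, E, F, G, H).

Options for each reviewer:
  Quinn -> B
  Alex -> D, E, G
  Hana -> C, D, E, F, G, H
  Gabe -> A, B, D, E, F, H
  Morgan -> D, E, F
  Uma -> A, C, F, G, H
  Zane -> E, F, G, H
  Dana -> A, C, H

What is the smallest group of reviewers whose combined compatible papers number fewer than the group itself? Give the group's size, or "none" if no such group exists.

none

A matching saturating every reviewer exists, for instance Quinn→B, Alex→D, Hana→E, Gabe→A, Morgan→F, Uma→G, Zane→H, Dana→C.
By Hall's marriage theorem, this means |N(S)| ≥ |S| for every subset S, so no violating subset exists.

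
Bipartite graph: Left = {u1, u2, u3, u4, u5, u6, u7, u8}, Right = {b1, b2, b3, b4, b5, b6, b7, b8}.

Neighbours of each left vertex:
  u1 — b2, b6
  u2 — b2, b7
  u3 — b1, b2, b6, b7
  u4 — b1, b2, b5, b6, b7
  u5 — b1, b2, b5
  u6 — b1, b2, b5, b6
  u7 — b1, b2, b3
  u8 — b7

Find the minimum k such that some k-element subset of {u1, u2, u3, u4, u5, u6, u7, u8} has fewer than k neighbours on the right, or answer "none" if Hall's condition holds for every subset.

Take S = {u1, u2, u3, u4, u5, u6}. Its neighbourhood is {b1, b2, b5, b6, b7}, so |N(S)| = 5 < |S| = 6.
Every subset of size less than 6 has at least as many neighbours as members, so 6 is the minimum.

6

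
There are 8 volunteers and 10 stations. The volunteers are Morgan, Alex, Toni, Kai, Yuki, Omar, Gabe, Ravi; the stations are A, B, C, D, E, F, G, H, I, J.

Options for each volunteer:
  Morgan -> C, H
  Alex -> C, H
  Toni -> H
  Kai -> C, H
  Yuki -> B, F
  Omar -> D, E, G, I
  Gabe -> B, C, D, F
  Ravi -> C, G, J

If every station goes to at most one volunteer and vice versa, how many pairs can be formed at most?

One maximum matching: Morgan-H, Alex-C, Yuki-F, Omar-E, Gabe-B, Ravi-J.
The set {Morgan, Alex, Toni, Kai} has only 2 neighbours ({C, H}), so by Hall's theorem at most 6 of the 8 volunteers can be matched.

6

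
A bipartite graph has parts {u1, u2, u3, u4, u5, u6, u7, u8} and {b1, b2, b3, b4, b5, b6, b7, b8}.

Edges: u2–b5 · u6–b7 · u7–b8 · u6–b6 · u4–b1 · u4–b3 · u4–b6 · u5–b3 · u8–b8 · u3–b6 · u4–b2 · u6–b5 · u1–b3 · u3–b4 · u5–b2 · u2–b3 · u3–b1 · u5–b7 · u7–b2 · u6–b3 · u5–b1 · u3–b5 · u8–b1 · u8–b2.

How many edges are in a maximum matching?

A valid assignment of size 8: u1–b3, u2–b5, u3–b4, u4–b6, u5–b1, u6–b7, u7–b2, u8–b8.
This saturates every left vertex, so 8 is the maximum.

8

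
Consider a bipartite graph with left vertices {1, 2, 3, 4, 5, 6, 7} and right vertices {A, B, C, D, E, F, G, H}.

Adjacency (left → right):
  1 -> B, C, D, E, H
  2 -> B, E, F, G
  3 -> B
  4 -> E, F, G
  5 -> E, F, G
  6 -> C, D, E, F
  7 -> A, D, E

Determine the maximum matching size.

7

One maximum matching: 1–H, 2–F, 3–B, 4–G, 5–E, 6–C, 7–D.
This saturates every left vertex, so 7 is the maximum.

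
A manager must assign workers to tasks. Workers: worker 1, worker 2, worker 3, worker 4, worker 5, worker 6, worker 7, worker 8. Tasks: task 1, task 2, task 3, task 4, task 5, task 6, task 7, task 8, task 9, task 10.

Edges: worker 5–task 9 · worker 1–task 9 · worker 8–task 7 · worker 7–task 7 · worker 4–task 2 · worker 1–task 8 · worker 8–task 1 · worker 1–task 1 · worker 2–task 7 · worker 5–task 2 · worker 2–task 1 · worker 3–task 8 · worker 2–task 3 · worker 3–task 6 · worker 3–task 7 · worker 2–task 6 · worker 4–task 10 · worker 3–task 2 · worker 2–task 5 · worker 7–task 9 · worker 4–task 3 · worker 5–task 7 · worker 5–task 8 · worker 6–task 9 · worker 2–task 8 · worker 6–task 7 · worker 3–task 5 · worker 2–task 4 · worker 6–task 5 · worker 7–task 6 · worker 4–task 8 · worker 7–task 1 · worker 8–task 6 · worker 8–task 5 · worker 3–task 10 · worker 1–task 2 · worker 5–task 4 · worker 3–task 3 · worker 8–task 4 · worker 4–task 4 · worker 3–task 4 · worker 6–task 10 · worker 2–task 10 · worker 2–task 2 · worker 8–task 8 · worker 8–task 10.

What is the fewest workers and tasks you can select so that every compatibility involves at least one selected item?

8

A maximum matching has 8 edges (e.g. worker 1–task 2, worker 2–task 5, worker 3–task 7, worker 4–task 10, worker 5–task 4, worker 6–task 9, worker 7–task 1, worker 8–task 8).
By König's theorem the minimum vertex cover has the same size. One such cover is {worker 1, worker 2, worker 3, worker 4, worker 5, worker 6, worker 7, worker 8}.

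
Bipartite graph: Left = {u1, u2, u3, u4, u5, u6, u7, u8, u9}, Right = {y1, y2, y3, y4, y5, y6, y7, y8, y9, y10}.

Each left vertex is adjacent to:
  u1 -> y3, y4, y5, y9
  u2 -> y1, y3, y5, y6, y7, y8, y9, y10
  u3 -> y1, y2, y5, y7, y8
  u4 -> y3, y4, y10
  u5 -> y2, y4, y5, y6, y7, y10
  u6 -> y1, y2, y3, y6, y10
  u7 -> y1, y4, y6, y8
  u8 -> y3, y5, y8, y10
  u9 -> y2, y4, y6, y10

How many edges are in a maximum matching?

9

For example, pair u1–y4, u2–y9, u3–y7, u4–y3, u5–y2, u6–y6, u7–y1, u8–y5, u9–y10.
This saturates every left vertex, so 9 is the maximum.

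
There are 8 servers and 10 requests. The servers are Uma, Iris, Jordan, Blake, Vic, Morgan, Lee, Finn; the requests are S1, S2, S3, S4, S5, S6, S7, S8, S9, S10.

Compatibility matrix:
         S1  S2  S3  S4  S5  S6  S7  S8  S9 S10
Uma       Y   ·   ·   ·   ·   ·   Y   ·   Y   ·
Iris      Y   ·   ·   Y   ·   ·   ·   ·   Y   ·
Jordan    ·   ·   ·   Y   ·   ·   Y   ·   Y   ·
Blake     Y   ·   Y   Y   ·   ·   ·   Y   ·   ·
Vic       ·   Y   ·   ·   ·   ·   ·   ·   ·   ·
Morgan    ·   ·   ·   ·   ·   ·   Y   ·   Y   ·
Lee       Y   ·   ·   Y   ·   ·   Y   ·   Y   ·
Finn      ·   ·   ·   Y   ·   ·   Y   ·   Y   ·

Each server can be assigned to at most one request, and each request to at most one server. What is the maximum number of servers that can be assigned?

A valid assignment of size 6: Uma→S9, Iris→S1, Jordan→S4, Blake→S3, Vic→S2, Morgan→S7.
The set {Uma, Iris, Jordan, Morgan, Lee, Finn} has only 4 neighbours ({S1, S4, S7, S9}), so by Hall's theorem at most 6 of the 8 servers can be matched.

6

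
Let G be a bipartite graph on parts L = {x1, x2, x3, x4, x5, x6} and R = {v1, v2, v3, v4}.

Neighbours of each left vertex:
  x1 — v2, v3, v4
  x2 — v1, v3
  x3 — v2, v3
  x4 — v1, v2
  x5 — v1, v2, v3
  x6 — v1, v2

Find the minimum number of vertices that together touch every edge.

A maximum matching has 4 edges (e.g. x1–v4, x2–v1, x3–v3, x4–v2).
By König's theorem the minimum vertex cover has the same size. One such cover is {x1, v1, v2, v3}.

4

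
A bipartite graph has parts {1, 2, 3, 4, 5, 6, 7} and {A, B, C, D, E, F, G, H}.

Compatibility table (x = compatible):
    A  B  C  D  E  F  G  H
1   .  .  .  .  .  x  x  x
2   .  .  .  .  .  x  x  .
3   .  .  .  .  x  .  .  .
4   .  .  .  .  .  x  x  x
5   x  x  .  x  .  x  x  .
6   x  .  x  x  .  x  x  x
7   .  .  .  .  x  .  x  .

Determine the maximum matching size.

For example, pair 1→H, 2→G, 3→E, 4→F, 5→B, 6→A.
The set {1, 2, 3, 4, 7} has only 4 neighbours ({E, F, G, H}), so by Hall's theorem at most 6 of the 7 left vertices can be matched.

6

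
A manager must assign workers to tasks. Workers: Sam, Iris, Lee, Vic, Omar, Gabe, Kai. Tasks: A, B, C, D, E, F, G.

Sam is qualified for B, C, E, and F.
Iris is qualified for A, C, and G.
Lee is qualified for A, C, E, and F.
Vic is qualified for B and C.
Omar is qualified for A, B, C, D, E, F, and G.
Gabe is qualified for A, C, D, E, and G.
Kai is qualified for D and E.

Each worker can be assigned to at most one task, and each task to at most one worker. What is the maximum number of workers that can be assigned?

A valid assignment of size 7: Sam-F, Iris-G, Lee-C, Vic-B, Omar-D, Gabe-A, Kai-E.
This saturates every worker, so 7 is the maximum.

7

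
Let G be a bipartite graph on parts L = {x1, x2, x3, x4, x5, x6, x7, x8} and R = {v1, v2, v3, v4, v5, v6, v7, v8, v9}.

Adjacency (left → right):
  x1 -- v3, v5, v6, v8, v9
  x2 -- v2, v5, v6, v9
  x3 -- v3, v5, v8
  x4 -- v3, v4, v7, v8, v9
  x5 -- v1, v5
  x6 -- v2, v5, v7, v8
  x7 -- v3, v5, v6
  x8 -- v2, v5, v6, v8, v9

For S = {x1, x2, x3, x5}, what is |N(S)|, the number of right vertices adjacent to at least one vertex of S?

The union of neighbours of {x1, x2, x3, x5} is {v1, v2, v3, v5, v6, v8, v9}, which has 7 elements.
Since |N(S)| = 7 ≥ |S| = 4, Hall's condition holds for this subset.

7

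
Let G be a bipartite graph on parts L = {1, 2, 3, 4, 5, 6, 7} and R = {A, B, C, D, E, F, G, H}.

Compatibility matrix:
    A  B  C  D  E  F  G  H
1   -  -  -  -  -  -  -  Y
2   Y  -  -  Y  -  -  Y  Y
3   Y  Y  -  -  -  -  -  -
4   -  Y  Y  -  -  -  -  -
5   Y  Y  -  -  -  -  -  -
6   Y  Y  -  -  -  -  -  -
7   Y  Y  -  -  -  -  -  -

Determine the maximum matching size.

One maximum matching: 1–H, 2–G, 3–A, 4–C, 5–B.
The set {3, 5, 6, 7} has only 2 neighbours ({A, B}), so by Hall's theorem at most 5 of the 7 left vertices can be matched.

5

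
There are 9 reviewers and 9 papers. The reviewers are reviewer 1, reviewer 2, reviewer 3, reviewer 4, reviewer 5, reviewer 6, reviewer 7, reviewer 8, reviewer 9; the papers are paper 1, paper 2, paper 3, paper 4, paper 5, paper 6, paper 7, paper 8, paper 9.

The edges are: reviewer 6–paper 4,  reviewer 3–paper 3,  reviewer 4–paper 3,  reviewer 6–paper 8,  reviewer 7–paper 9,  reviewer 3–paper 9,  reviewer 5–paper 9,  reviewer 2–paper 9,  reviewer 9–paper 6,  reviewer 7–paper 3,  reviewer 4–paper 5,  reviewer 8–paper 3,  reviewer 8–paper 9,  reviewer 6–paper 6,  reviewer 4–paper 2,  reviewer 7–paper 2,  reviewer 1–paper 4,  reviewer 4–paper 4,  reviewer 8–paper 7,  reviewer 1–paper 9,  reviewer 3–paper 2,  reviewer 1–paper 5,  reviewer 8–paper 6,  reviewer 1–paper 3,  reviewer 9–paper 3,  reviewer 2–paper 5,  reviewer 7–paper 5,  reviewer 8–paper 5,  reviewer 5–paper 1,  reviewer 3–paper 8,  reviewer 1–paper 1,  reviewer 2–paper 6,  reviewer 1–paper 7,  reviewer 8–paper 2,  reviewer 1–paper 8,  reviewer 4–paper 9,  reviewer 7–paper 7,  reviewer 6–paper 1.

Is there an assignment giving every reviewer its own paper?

Yes

For example, pair reviewer 1-paper 7, reviewer 2-paper 9, reviewer 3-paper 8, reviewer 4-paper 2, reviewer 5-paper 1, reviewer 6-paper 4, reviewer 7-paper 3, reviewer 8-paper 5, reviewer 9-paper 6.
Every reviewer is matched, so this is a perfect matching.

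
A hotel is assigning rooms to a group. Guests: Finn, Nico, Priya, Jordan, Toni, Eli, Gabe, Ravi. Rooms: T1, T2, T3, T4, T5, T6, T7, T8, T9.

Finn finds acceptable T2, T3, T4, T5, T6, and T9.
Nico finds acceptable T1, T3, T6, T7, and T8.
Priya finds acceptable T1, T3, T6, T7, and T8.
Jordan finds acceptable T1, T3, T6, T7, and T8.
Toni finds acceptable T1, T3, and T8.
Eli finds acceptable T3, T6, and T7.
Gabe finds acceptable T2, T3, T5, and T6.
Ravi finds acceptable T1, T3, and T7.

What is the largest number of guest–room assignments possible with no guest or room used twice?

For example, pair Finn-T4, Nico-T8, Priya-T6, Jordan-T3, Toni-T1, Eli-T7, Gabe-T5.
The set {Nico, Priya, Jordan, Toni, Eli, Ravi} has only 5 neighbours ({T1, T3, T6, T7, T8}), so by Hall's theorem at most 7 of the 8 guests can be matched.

7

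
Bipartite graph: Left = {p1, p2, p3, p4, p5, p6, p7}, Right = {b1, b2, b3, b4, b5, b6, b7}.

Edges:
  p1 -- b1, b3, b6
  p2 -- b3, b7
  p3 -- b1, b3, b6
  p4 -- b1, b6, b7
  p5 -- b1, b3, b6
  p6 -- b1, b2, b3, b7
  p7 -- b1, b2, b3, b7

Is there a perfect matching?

The set {p1, p2, p3, p4, p5, p6, p7} has only 5 neighbours ({b1, b2, b3, b6, b7}), so by Hall's theorem at most 5 of the 7 left vertices can be matched.
Hence no matching covers every left vertex.

No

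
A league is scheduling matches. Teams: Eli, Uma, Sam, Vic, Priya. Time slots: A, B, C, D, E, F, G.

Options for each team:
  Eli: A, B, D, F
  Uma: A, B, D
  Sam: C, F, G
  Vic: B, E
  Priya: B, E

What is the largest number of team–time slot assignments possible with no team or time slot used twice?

For example, pair Eli–F, Uma–D, Sam–C, Vic–E, Priya–B.
This saturates every team, so 5 is the maximum.

5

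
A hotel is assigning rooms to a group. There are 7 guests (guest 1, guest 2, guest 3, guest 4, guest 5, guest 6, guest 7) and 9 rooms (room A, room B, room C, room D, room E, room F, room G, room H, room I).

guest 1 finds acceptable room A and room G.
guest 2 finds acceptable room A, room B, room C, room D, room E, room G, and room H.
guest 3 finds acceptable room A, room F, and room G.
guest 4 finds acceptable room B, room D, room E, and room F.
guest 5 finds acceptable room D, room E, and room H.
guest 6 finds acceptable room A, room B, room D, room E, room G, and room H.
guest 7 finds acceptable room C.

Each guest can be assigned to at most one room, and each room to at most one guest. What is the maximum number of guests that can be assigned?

7

A valid assignment of size 7: guest 1→room G, guest 2→room D, guest 3→room F, guest 4→room E, guest 5→room H, guest 6→room A, guest 7→room C.
This saturates every guest, so 7 is the maximum.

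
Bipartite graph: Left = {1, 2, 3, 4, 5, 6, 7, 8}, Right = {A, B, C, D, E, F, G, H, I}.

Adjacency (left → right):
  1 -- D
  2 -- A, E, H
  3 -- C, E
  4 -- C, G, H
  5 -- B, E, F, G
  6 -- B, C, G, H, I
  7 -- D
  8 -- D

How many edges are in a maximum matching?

6

One maximum matching: 1-D, 2-H, 3-E, 4-C, 5-B, 6-G.
The set {1, 7, 8} has only 1 neighbour ({D}), so by Hall's theorem at most 6 of the 8 left vertices can be matched.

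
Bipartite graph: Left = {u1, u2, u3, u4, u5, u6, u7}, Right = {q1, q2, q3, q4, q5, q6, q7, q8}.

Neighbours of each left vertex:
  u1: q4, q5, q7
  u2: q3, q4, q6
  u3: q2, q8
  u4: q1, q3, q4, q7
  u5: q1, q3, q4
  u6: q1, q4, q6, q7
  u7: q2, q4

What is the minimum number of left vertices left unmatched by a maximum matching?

0

A valid assignment of size 7: u1→q5, u2→q4, u3→q8, u4→q7, u5→q3, u6→q6, u7→q2.
This saturates every left vertex, so 7 is the maximum.
That matches 7 of the 7, leaving 0 unmatched; no matching can do better.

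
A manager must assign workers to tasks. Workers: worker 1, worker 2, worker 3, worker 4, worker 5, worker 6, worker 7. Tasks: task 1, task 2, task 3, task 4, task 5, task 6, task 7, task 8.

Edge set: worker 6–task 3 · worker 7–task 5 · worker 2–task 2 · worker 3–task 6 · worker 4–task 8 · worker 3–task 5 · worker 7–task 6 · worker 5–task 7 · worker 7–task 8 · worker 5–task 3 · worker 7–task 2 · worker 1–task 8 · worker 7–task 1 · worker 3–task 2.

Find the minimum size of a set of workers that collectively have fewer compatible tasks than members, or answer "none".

Take S = {worker 1, worker 4}. Its neighbourhood is {task 8}, so |N(S)| = 1 < |S| = 2.
No single vertex violates Hall's condition since each has at least one neighbour, so 2 is the minimum.

2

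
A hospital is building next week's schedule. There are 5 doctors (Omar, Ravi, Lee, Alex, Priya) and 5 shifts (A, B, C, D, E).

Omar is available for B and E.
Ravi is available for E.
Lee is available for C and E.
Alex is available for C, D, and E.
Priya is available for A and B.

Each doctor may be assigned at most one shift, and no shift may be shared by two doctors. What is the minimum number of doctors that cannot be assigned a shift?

0

A valid assignment of size 5: Omar→B, Ravi→E, Lee→C, Alex→D, Priya→A.
All 5 doctors are matched, so no larger matching exists.
That matches 5 of the 5, leaving 0 unmatched; no matching can do better.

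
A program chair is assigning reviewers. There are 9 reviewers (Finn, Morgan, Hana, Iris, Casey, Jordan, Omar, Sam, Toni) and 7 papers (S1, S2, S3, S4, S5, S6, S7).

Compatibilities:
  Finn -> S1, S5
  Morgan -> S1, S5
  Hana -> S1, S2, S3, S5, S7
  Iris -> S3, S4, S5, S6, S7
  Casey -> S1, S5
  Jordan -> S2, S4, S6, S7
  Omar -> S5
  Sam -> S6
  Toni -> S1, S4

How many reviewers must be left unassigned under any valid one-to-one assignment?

For example, pair Finn-S5, Morgan-S1, Hana-S7, Iris-S3, Jordan-S2, Sam-S6, Toni-S4.
The set {Finn, Morgan, Casey, Omar} has only 2 neighbours ({S1, S5}), so by Hall's theorem at most 7 of the 9 reviewers can be matched.
That matches 7 of the 9, leaving 2 unmatched; no matching can do better.

2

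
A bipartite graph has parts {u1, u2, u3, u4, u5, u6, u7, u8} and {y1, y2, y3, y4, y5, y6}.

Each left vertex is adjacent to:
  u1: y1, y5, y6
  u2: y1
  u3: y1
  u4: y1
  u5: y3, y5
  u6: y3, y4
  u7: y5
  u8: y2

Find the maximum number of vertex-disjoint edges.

For example, pair u1→y6, u2→y1, u5→y3, u6→y4, u7→y5, u8→y2.
The set {u2, u3, u4} has only 1 neighbour ({y1}), so by Hall's theorem at most 6 of the 8 left vertices can be matched.

6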